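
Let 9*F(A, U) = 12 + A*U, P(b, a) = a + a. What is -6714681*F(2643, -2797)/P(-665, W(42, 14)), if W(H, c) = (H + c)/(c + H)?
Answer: 5515333776731/2 ≈ 2.7577e+12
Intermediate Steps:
W(H, c) = 1 (W(H, c) = (H + c)/(H + c) = 1)
P(b, a) = 2*a
F(A, U) = 4/3 + A*U/9 (F(A, U) = (12 + A*U)/9 = 4/3 + A*U/9)
-6714681*F(2643, -2797)/P(-665, W(42, 14)) = -6714681/((2*1)/(4/3 + (⅑)*2643*(-2797))) = -6714681/(2/(4/3 - 2464157/3)) = -6714681/(2/(-2464153/3)) = -6714681/(2*(-3/2464153)) = -6714681/(-6/2464153) = -6714681*(-2464153/6) = 5515333776731/2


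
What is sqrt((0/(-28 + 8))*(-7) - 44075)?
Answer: 5*I*sqrt(1763) ≈ 209.94*I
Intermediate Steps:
sqrt((0/(-28 + 8))*(-7) - 44075) = sqrt((0/(-20))*(-7) - 44075) = sqrt((0*(-1/20))*(-7) - 44075) = sqrt(0*(-7) - 44075) = sqrt(0 - 44075) = sqrt(-44075) = 5*I*sqrt(1763)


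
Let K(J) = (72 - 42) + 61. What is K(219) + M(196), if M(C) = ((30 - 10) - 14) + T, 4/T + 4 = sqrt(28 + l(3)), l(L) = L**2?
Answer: 2053/21 + 4*sqrt(37)/21 ≈ 98.921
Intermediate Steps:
T = 4/(-4 + sqrt(37)) (T = 4/(-4 + sqrt(28 + 3**2)) = 4/(-4 + sqrt(28 + 9)) = 4/(-4 + sqrt(37)) ≈ 1.9205)
M(C) = 142/21 + 4*sqrt(37)/21 (M(C) = ((30 - 10) - 14) + (16/21 + 4*sqrt(37)/21) = (20 - 14) + (16/21 + 4*sqrt(37)/21) = 6 + (16/21 + 4*sqrt(37)/21) = 142/21 + 4*sqrt(37)/21)
K(J) = 91 (K(J) = 30 + 61 = 91)
K(219) + M(196) = 91 + (142/21 + 4*sqrt(37)/21) = 2053/21 + 4*sqrt(37)/21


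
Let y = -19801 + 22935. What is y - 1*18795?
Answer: -15661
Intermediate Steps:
y = 3134
y - 1*18795 = 3134 - 1*18795 = 3134 - 18795 = -15661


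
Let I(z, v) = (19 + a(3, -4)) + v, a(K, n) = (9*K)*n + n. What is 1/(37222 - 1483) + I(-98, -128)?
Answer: -7898318/35739 ≈ -221.00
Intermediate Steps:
a(K, n) = n + 9*K*n (a(K, n) = 9*K*n + n = n + 9*K*n)
I(z, v) = -93 + v (I(z, v) = (19 - 4*(1 + 9*3)) + v = (19 - 4*(1 + 27)) + v = (19 - 4*28) + v = (19 - 112) + v = -93 + v)
1/(37222 - 1483) + I(-98, -128) = 1/(37222 - 1483) + (-93 - 128) = 1/35739 - 221 = -7898318/35739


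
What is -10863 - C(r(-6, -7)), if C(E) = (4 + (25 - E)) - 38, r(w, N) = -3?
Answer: -10857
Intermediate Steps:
C(E) = -9 - E (C(E) = (29 - E) - 38 = -9 - E)
-10863 - C(r(-6, -7)) = -10863 - (-9 - 1*(-3)) = -10863 - (-9 + 3) = -10863 - 1*(-6) = -10863 + 6 = -10857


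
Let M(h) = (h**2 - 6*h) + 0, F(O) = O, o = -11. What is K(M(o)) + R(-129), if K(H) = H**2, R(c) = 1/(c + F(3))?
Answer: 4406093/126 ≈ 34969.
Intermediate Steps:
R(c) = 1/(3 + c) (R(c) = 1/(c + 3) = 1/(3 + c))
M(h) = h**2 - 6*h
K(M(o)) + R(-129) = (-11*(-6 - 11))**2 + 1/(3 - 129) = (-11*(-17))**2 + 1/(-126) = 187**2 - 1/126 = 34969 - 1/126 = 4406093/126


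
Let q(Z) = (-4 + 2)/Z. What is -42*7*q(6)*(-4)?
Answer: -392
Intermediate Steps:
q(Z) = -2/Z
-42*7*q(6)*(-4) = -42*7*(-2/6)*(-4) = -42*7*(-2*1/6)*(-4) = -42*7*(-1/3)*(-4) = -(-98)*(-4) = -42*28/3 = -392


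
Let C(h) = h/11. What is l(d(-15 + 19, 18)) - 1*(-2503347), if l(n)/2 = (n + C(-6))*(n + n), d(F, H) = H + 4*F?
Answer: 27586865/11 ≈ 2.5079e+6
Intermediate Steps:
C(h) = h/11 (C(h) = h*(1/11) = h/11)
l(n) = 4*n*(-6/11 + n) (l(n) = 2*((n + (1/11)*(-6))*(n + n)) = 2*((n - 6/11)*(2*n)) = 2*((-6/11 + n)*(2*n)) = 2*(2*n*(-6/11 + n)) = 4*n*(-6/11 + n))
l(d(-15 + 19, 18)) - 1*(-2503347) = 4*(18 + 4*(-15 + 19))*(-6 + 11*(18 + 4*(-15 + 19)))/11 - 1*(-2503347) = 4*(18 + 4*4)*(-6 + 11*(18 + 4*4))/11 + 2503347 = 4*(18 + 16)*(-6 + 11*(18 + 16))/11 + 2503347 = (4/11)*34*(-6 + 11*34) + 2503347 = (4/11)*34*(-6 + 374) + 2503347 = (4/11)*34*368 + 2503347 = 50048/11 + 2503347 = 27586865/11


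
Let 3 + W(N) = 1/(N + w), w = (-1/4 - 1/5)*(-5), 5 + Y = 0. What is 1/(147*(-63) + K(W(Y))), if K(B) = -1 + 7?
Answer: -1/9255 ≈ -0.00010805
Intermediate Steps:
Y = -5 (Y = -5 + 0 = -5)
w = 9/4 (w = (-1*¼ - 1*⅕)*(-5) = (-¼ - ⅕)*(-5) = -9/20*(-5) = 9/4 ≈ 2.2500)
W(N) = -3 + 1/(9/4 + N) (W(N) = -3 + 1/(N + 9/4) = -3 + 1/(9/4 + N))
K(B) = 6
1/(147*(-63) + K(W(Y))) = 1/(147*(-63) + 6) = 1/(-9261 + 6) = 1/(-9255) = -1/9255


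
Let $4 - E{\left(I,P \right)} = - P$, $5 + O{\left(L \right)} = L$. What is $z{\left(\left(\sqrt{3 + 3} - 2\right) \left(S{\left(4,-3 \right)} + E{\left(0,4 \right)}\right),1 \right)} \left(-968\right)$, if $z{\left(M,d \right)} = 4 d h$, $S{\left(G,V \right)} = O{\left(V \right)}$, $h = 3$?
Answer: $-11616$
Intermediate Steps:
$O{\left(L \right)} = -5 + L$
$S{\left(G,V \right)} = -5 + V$
$E{\left(I,P \right)} = 4 + P$ ($E{\left(I,P \right)} = 4 - - P = 4 + P$)
$z{\left(M,d \right)} = 12 d$ ($z{\left(M,d \right)} = 4 d 3 = 12 d$)
$z{\left(\left(\sqrt{3 + 3} - 2\right) \left(S{\left(4,-3 \right)} + E{\left(0,4 \right)}\right),1 \right)} \left(-968\right) = 12 \cdot 1 \left(-968\right) = 12 \left(-968\right) = -11616$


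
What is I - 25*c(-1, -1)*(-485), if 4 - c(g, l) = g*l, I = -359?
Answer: 36016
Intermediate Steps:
c(g, l) = 4 - g*l
I - 25*c(-1, -1)*(-485) = -359 - 25*(4 - 1*(-1)*(-1))*(-485) = -359 - 25*(4 - 1)*(-485) = -359 - 25*3*(-485) = -359 - 75*(-485) = -359 + 36375 = 36016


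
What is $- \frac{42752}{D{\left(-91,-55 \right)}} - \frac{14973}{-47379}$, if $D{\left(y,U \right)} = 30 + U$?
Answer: $\frac{675307111}{394825} \approx 1710.4$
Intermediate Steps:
$- \frac{42752}{D{\left(-91,-55 \right)}} - \frac{14973}{-47379} = - \frac{42752}{30 - 55} - \frac{14973}{-47379} = - \frac{42752}{-25} - - \frac{4991}{15793} = \left(-42752\right) \left(- \frac{1}{25}\right) + \frac{4991}{15793} = \frac{42752}{25} + \frac{4991}{15793} = \frac{675307111}{394825}$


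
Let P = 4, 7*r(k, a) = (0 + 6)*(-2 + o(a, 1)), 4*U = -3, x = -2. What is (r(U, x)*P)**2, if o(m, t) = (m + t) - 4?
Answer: 576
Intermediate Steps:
o(m, t) = -4 + m + t
U = -3/4 (U = (1/4)*(-3) = -3/4 ≈ -0.75000)
r(k, a) = -30/7 + 6*a/7 (r(k, a) = ((0 + 6)*(-2 + (-4 + a + 1)))/7 = (6*(-2 + (-3 + a)))/7 = (6*(-5 + a))/7 = (-30 + 6*a)/7 = -30/7 + 6*a/7)
(r(U, x)*P)**2 = ((-30/7 + (6/7)*(-2))*4)**2 = ((-30/7 - 12/7)*4)**2 = (-6*4)**2 = (-24)**2 = 576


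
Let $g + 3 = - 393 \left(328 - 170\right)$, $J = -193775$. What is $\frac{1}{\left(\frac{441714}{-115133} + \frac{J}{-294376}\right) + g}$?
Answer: $- \frac{33892392008}{2104723586624165} \approx -1.6103 \cdot 10^{-5}$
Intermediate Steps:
$g = -62097$ ($g = -3 - 393 \left(328 - 170\right) = -3 - 62094 = -62097$)
$\frac{1}{\left(\frac{441714}{-115133} + \frac{J}{-294376}\right) + g} = \frac{1}{\left(\frac{441714}{-115133} - \frac{193775}{-294376}\right) - 62097} = \frac{1}{\left(441714 \left(- \frac{1}{115133}\right) - - \frac{193775}{294376}\right) - 62097} = \frac{1}{\left(- \frac{441714}{115133} + \frac{193775}{294376}\right) - 62097} = \frac{1}{- \frac{107720103389}{33892392008} - 62097} = \frac{1}{- \frac{2104723586624165}{33892392008}} = - \frac{33892392008}{2104723586624165}$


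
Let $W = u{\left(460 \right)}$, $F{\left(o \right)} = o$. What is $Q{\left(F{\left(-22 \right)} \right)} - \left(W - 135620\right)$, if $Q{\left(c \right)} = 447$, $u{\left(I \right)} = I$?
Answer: $135607$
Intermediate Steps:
$W = 460$
$Q{\left(F{\left(-22 \right)} \right)} - \left(W - 135620\right) = 447 - \left(460 - 135620\right) = 447 - -135160 = 447 + 135160 = 135607$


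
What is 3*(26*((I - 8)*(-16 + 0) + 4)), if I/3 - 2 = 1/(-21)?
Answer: 20904/7 ≈ 2986.3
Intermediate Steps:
I = 41/7 (I = 6 + 3/(-21) = 6 + 3*(-1/21) = 6 - 1/7 = 41/7 ≈ 5.8571)
3*(26*((I - 8)*(-16 + 0) + 4)) = 3*(26*((41/7 - 8)*(-16 + 0) + 4)) = 3*(26*(-15/7*(-16) + 4)) = 3*(26*(240/7 + 4)) = 3*(26*(268/7)) = 3*(6968/7) = 20904/7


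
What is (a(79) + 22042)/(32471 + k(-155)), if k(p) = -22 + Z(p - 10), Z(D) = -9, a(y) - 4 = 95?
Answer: 22141/32440 ≈ 0.68252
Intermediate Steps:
a(y) = 99 (a(y) = 4 + 95 = 99)
k(p) = -31 (k(p) = -22 - 9 = -31)
(a(79) + 22042)/(32471 + k(-155)) = (99 + 22042)/(32471 - 31) = 22141/32440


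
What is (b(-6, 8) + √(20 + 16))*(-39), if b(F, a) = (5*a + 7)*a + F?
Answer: -14664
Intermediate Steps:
b(F, a) = F + a*(7 + 5*a) (b(F, a) = (7 + 5*a)*a + F = a*(7 + 5*a) + F = F + a*(7 + 5*a))
(b(-6, 8) + √(20 + 16))*(-39) = ((-6 + 5*8² + 7*8) + √(20 + 16))*(-39) = ((-6 + 5*64 + 56) + √36)*(-39) = ((-6 + 320 + 56) + 6)*(-39) = (370 + 6)*(-39) = 376*(-39) = -14664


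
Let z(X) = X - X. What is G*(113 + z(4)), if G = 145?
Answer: 16385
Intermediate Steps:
z(X) = 0
G*(113 + z(4)) = 145*(113 + 0) = 145*113 = 16385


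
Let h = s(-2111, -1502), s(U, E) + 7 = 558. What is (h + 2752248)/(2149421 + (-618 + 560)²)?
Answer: 2752799/2152785 ≈ 1.2787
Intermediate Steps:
s(U, E) = 551 (s(U, E) = -7 + 558 = 551)
h = 551
(h + 2752248)/(2149421 + (-618 + 560)²) = (551 + 2752248)/(2149421 + (-618 + 560)²) = 2752799/(2149421 + (-58)²) = 2752799/(2149421 + 3364) = 2752799/2152785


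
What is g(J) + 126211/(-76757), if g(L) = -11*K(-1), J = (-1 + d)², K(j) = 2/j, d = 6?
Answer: 1562443/76757 ≈ 20.356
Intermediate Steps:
J = 25 (J = (-1 + 6)² = 5² = 25)
g(L) = 22 (g(L) = -22/(-1) = -22*(-1) = -11*(-2) = 22)
g(J) + 126211/(-76757) = 22 + 126211/(-76757) = 22 + 126211*(-1/76757) = 22 - 126211/76757 = 1562443/76757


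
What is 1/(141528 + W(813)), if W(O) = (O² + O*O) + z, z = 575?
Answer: 1/1464041 ≈ 6.8304e-7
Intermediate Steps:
W(O) = 575 + 2*O² (W(O) = (O² + O*O) + 575 = (O² + O²) + 575 = 2*O² + 575 = 575 + 2*O²)
1/(141528 + W(813)) = 1/(141528 + (575 + 2*813²)) = 1/(141528 + (575 + 2*660969)) = 1/(141528 + (575 + 1321938)) = 1/(141528 + 1322513) = 1/1464041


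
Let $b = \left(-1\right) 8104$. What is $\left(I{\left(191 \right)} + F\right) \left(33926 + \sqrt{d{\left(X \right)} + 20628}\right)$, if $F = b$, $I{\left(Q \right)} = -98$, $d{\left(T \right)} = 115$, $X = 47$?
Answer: $-278261052 - 8202 \sqrt{20743} \approx -2.7944 \cdot 10^{8}$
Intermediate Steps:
$b = -8104$
$F = -8104$
$\left(I{\left(191 \right)} + F\right) \left(33926 + \sqrt{d{\left(X \right)} + 20628}\right) = \left(-98 - 8104\right) \left(33926 + \sqrt{115 + 20628}\right) = - 8202 \left(33926 + \sqrt{20743}\right) = -278261052 - 8202 \sqrt{20743}$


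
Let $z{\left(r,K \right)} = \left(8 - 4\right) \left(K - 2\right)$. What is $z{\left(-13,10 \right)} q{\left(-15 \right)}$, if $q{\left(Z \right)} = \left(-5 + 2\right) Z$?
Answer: $1440$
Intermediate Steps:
$q{\left(Z \right)} = - 3 Z$
$z{\left(r,K \right)} = -8 + 4 K$ ($z{\left(r,K \right)} = 4 \left(-2 + K\right) = -8 + 4 K$)
$z{\left(-13,10 \right)} q{\left(-15 \right)} = \left(-8 + 4 \cdot 10\right) \left(\left(-3\right) \left(-15\right)\right) = \left(-8 + 40\right) 45 = 32 \cdot 45 = 1440$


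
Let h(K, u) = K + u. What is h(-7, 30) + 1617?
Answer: 1640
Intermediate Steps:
h(-7, 30) + 1617 = (-7 + 30) + 1617 = 23 + 1617 = 1640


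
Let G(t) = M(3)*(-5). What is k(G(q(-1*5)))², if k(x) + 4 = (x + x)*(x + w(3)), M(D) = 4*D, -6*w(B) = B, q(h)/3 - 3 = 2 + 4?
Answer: 52649536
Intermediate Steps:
q(h) = 27 (q(h) = 9 + 3*(2 + 4) = 9 + 3*6 = 9 + 18 = 27)
w(B) = -B/6
G(t) = -60 (G(t) = (4*3)*(-5) = 12*(-5) = -60)
k(x) = -4 + 2*x*(-½ + x) (k(x) = -4 + (x + x)*(x - ⅙*3) = -4 + (2*x)*(x - ½) = -4 + (2*x)*(-½ + x) = -4 + 2*x*(-½ + x))
k(G(q(-1*5)))² = (-4 - 1*(-60) + 2*(-60)²)² = (-4 + 60 + 2*3600)² = (-4 + 60 + 7200)² = 7256² = 52649536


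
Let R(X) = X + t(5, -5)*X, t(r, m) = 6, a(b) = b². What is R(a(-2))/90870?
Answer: 14/45435 ≈ 0.00030813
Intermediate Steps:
R(X) = 7*X (R(X) = X + 6*X = 7*X)
R(a(-2))/90870 = (7*(-2)²)/90870 = (7*4)*(1/90870) = 28*(1/90870) = 14/45435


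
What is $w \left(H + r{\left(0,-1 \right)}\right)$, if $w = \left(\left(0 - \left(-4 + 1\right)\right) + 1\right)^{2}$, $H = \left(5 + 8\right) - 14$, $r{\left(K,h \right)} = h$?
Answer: $-32$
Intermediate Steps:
$H = -1$ ($H = 13 - 14 = -1$)
$w = 16$ ($w = \left(\left(0 - -3\right) + 1\right)^{2} = \left(\left(0 + 3\right) + 1\right)^{2} = \left(3 + 1\right)^{2} = 4^{2} = 16$)
$w \left(H + r{\left(0,-1 \right)}\right) = 16 \left(-1 - 1\right) = 16 \left(-2\right) = -32$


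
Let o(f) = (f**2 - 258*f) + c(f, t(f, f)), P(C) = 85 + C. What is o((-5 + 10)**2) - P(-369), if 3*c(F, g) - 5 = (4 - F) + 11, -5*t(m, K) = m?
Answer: -16628/3 ≈ -5542.7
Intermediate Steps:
t(m, K) = -m/5
c(F, g) = 20/3 - F/3 (c(F, g) = 5/3 + ((4 - F) + 11)/3 = 5/3 + (15 - F)/3 = 5/3 + (5 - F/3) = 20/3 - F/3)
o(f) = 20/3 + f**2 - 775*f/3 (o(f) = (f**2 - 258*f) + (20/3 - f/3) = 20/3 + f**2 - 775*f/3)
o((-5 + 10)**2) - P(-369) = (20/3 + ((-5 + 10)**2)**2 - 775*(-5 + 10)**2/3) - (85 - 369) = (20/3 + (5**2)**2 - 775/3*5**2) - 1*(-284) = (20/3 + 25**2 - 775/3*25) + 284 = (20/3 + 625 - 19375/3) + 284 = -17480/3 + 284 = -16628/3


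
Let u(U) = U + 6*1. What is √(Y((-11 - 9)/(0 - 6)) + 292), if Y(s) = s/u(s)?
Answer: √57302/14 ≈ 17.098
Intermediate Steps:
u(U) = 6 + U (u(U) = U + 6 = 6 + U)
Y(s) = s/(6 + s)
√(Y((-11 - 9)/(0 - 6)) + 292) = √(((-11 - 9)/(0 - 6))/(6 + (-11 - 9)/(0 - 6)) + 292) = √((-20/(-6))/(6 - 20/(-6)) + 292) = √((-20*(-⅙))/(6 - 20*(-⅙)) + 292) = √(10/(3*(6 + 10/3)) + 292) = √(10/(3*(28/3)) + 292) = √((10/3)*(3/28) + 292) = √(5/14 + 292) = √(4093/14) = √57302/14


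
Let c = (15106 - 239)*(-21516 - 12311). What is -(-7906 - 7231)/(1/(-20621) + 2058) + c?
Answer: -21342333447204076/42438017 ≈ -5.0291e+8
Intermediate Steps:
c = -502906009 (c = 14867*(-33827) = -502906009)
-(-7906 - 7231)/(1/(-20621) + 2058) + c = -(-7906 - 7231)/(1/(-20621) + 2058) - 502906009 = -(-15137)/(-1/20621 + 2058) - 502906009 = -(-15137)/42438017/20621 - 502906009 = -(-15137)*20621/42438017 - 502906009 = -1*(-312140077/42438017) - 502906009 = 312140077/42438017 - 502906009 = -21342333447204076/42438017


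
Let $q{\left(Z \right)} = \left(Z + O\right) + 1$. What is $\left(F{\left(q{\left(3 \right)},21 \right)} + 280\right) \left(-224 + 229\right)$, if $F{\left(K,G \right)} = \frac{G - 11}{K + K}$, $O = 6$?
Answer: $\frac{2805}{2} \approx 1402.5$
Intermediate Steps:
$q{\left(Z \right)} = 7 + Z$ ($q{\left(Z \right)} = \left(Z + 6\right) + 1 = \left(6 + Z\right) + 1 = 7 + Z$)
$F{\left(K,G \right)} = \frac{-11 + G}{2 K}$
$\left(F{\left(q{\left(3 \right)},21 \right)} + 280\right) \left(-224 + 229\right) = \left(\frac{-11 + 21}{2 \left(7 + 3\right)} + 280\right) \left(-224 + 229\right) = \left(\frac{1}{2} \cdot \frac{1}{10} \cdot 10 + 280\right) 5 = \left(\frac{1}{2} + 280\right) 5 = \frac{561}{2} \cdot 5 = \frac{2805}{2}$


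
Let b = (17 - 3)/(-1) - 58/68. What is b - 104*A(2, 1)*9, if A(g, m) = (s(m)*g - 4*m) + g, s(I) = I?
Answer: -505/34 ≈ -14.853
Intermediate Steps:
A(g, m) = g - 4*m + g*m (A(g, m) = (m*g - 4*m) + g = (g*m - 4*m) + g = (-4*m + g*m) + g = g - 4*m + g*m)
b = -505/34 (b = 14*(-1) - 58*1/68 = -14 - 29/34 = -505/34 ≈ -14.853)
b - 104*A(2, 1)*9 = -505/34 - 104*(2 - 4*1 + 2*1)*9 = -505/34 - 104*(2 - 4 + 2)*9 = -505/34 - 0*9 = -505/34 - 104*0 = -505/34 + 0 = -505/34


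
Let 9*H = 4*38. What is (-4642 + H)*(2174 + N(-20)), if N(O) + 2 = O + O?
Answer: -88746632/9 ≈ -9.8607e+6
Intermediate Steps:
N(O) = -2 + 2*O (N(O) = -2 + (O + O) = -2 + 2*O)
H = 152/9 (H = (4*38)/9 = (⅑)*152 = 152/9 ≈ 16.889)
(-4642 + H)*(2174 + N(-20)) = (-4642 + 152/9)*(2174 + (-2 + 2*(-20))) = -41626*(2174 + (-2 - 40))/9 = -41626*(2174 - 42)/9 = -41626/9*2132 = -88746632/9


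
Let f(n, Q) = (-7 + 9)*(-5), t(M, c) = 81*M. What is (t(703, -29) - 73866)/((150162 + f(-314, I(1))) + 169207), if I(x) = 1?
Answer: -5641/106453 ≈ -0.052990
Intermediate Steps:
f(n, Q) = -10 (f(n, Q) = 2*(-5) = -10)
(t(703, -29) - 73866)/((150162 + f(-314, I(1))) + 169207) = (81*703 - 73866)/((150162 - 10) + 169207) = (56943 - 73866)/(150152 + 169207) = -16923/319359 = -16923*1/319359 = -5641/106453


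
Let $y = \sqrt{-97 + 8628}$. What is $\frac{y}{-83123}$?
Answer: $- \frac{\sqrt{8531}}{83123} \approx -0.0011112$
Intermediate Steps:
$y = \sqrt{8531} \approx 92.363$
$\frac{y}{-83123} = \frac{\sqrt{8531}}{-83123} = \sqrt{8531} \left(- \frac{1}{83123}\right) = - \frac{\sqrt{8531}}{83123}$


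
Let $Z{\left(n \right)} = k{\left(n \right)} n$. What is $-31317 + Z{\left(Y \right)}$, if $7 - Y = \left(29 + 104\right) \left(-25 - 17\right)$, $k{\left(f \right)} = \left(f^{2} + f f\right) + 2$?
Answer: $349916505583$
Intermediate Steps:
$k{\left(f \right)} = 2 + 2 f^{2}$ ($k{\left(f \right)} = \left(f^{2} + f^{2}\right) + 2 = 2 f^{2} + 2 = 2 + 2 f^{2}$)
$Y = 5593$ ($Y = 7 - \left(29 + 104\right) \left(-25 - 17\right) = 7 - 133 \left(-42\right) = 7 - -5586 = 7 + 5586 = 5593$)
$Z{\left(n \right)} = n \left(2 + 2 n^{2}\right)$ ($Z{\left(n \right)} = \left(2 + 2 n^{2}\right) n = n \left(2 + 2 n^{2}\right)$)
$-31317 + Z{\left(Y \right)} = -31317 + 2 \cdot 5593 \left(1 + 5593^{2}\right) = -31317 + 2 \cdot 5593 \left(1 + 31281649\right) = -31317 + 2 \cdot 5593 \cdot 31281650 = -31317 + 349916536900 = 349916505583$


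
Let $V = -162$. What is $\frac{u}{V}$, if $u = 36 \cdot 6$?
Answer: $- \frac{4}{3} \approx -1.3333$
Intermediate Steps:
$u = 216$
$\frac{u}{V} = \frac{216}{-162} = 216 \left(- \frac{1}{162}\right) = - \frac{4}{3}$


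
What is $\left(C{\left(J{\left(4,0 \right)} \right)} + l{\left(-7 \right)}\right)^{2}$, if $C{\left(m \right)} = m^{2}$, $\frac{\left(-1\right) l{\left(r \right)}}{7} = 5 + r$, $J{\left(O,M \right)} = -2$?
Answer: $324$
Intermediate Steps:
$l{\left(r \right)} = -35 - 7 r$ ($l{\left(r \right)} = - 7 \left(5 + r\right) = -35 - 7 r$)
$\left(C{\left(J{\left(4,0 \right)} \right)} + l{\left(-7 \right)}\right)^{2} = \left(\left(-2\right)^{2} - -14\right)^{2} = \left(4 + \left(-35 + 49\right)\right)^{2} = \left(4 + 14\right)^{2} = 18^{2} = 324$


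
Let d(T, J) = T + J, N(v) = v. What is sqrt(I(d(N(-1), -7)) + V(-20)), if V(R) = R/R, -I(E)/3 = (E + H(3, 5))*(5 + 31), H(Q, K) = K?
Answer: 5*sqrt(13) ≈ 18.028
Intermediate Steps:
d(T, J) = J + T
I(E) = -540 - 108*E (I(E) = -3*(E + 5)*(5 + 31) = -3*(5 + E)*36 = -3*(180 + 36*E) = -540 - 108*E)
V(R) = 1
sqrt(I(d(N(-1), -7)) + V(-20)) = sqrt((-540 - 108*(-7 - 1)) + 1) = sqrt((-540 - 108*(-8)) + 1) = sqrt((-540 + 864) + 1) = sqrt(324 + 1) = sqrt(325) = 5*sqrt(13)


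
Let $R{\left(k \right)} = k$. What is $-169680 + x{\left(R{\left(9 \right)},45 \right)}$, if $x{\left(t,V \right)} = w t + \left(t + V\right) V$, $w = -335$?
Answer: $-170265$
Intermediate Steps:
$x{\left(t,V \right)} = - 335 t + V \left(V + t\right)$ ($x{\left(t,V \right)} = - 335 t + \left(t + V\right) V = - 335 t + \left(V + t\right) V = - 335 t + V \left(V + t\right)$)
$-169680 + x{\left(R{\left(9 \right)},45 \right)} = -169680 + \left(45^{2} - 3015 + 45 \cdot 9\right) = -169680 + \left(2025 - 3015 + 405\right) = -169680 - 585 = -170265$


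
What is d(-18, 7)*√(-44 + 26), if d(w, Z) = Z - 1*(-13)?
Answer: 60*I*√2 ≈ 84.853*I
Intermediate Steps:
d(w, Z) = 13 + Z (d(w, Z) = Z + 13 = 13 + Z)
d(-18, 7)*√(-44 + 26) = (13 + 7)*√(-44 + 26) = 20*√(-18) = 20*(3*I*√2) = 60*I*√2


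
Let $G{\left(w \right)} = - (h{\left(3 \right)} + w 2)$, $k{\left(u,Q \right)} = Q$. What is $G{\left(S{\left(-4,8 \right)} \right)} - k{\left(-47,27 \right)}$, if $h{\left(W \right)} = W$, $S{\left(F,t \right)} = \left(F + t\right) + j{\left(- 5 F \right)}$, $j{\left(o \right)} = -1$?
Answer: $-36$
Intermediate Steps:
$S{\left(F,t \right)} = -1 + F + t$ ($S{\left(F,t \right)} = \left(F + t\right) - 1 = -1 + F + t$)
$G{\left(w \right)} = -3 - 2 w$ ($G{\left(w \right)} = - (3 + w 2) = - (3 + 2 w) = -3 - 2 w$)
$G{\left(S{\left(-4,8 \right)} \right)} - k{\left(-47,27 \right)} = \left(-3 - 2 \left(-1 - 4 + 8\right)\right) - 27 = \left(-3 - 6\right) - 27 = -9 - 27 = -36$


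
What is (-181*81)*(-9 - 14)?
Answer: 337203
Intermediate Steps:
(-181*81)*(-9 - 14) = -14661*(-23) = 337203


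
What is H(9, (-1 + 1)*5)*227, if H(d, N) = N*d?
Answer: 0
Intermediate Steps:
H(9, (-1 + 1)*5)*227 = (((-1 + 1)*5)*9)*227 = ((0*5)*9)*227 = (0*9)*227 = 0*227 = 0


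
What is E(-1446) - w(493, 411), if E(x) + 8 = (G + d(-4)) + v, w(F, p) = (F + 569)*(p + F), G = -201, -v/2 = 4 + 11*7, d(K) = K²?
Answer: -960403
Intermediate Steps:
v = -162 (v = -2*(4 + 11*7) = -2*(4 + 77) = -2*81 = -162)
w(F, p) = (569 + F)*(F + p)
E(x) = -355 (E(x) = -8 + ((-201 + (-4)²) - 162) = -8 + ((-201 + 16) - 162) = -8 + (-185 - 162) = -8 - 347 = -355)
E(-1446) - w(493, 411) = -355 - (493² + 569*493 + 569*411 + 493*411) = -355 - (243049 + 280517 + 233859 + 202623) = -355 - 1*960048 = -355 - 960048 = -960403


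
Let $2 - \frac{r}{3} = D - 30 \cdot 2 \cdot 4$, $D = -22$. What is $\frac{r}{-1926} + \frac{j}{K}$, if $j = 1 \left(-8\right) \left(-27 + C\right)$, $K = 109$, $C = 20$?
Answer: $\frac{1196}{11663} \approx 0.10255$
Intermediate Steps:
$r = 792$ ($r = 6 - 3 \left(-22 - 30 \cdot 2 \cdot 4\right) = 6 - 3 \left(-22 - 240\right) = 6 - -786 = 6 + 786 = 792$)
$j = 56$ ($j = 1 \left(-8\right) \left(-27 + 20\right) = \left(-8\right) \left(-7\right) = 56$)
$\frac{r}{-1926} + \frac{j}{K} = \frac{792}{-1926} + \frac{56}{109} = 792 \left(- \frac{1}{1926}\right) + 56 \cdot \frac{1}{109} = - \frac{44}{107} + \frac{56}{109} = \frac{1196}{11663}$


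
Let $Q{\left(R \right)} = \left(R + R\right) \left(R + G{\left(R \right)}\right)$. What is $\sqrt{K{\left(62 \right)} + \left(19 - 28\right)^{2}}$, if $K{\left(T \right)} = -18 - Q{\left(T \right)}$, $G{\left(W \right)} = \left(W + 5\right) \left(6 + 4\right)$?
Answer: $i \sqrt{90705} \approx 301.17 i$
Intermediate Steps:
$G{\left(W \right)} = 50 + 10 W$ ($G{\left(W \right)} = \left(5 + W\right) 10 = 50 + 10 W$)
$Q{\left(R \right)} = 2 R \left(50 + 11 R\right)$ ($Q{\left(R \right)} = \left(R + R\right) \left(R + \left(50 + 10 R\right)\right) = 2 R \left(50 + 11 R\right)$)
$K{\left(T \right)} = -18 - 2 T \left(50 + 11 T\right)$
$\sqrt{K{\left(62 \right)} + \left(19 - 28\right)^{2}} = \sqrt{\left(-18 - 124 \left(50 + 11 \cdot 62\right)\right) + \left(19 - 28\right)^{2}} = \sqrt{\left(-18 - 124 \left(50 + 682\right)\right) + \left(-9\right)^{2}} = \sqrt{\left(-18 - 124 \cdot 732\right) + 81} = \sqrt{\left(-18 - 90768\right) + 81} = \sqrt{-90786 + 81} = \sqrt{-90705} = i \sqrt{90705}$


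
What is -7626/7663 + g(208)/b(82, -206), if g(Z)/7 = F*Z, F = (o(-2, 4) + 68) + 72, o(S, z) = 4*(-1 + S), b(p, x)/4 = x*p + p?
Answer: -242613778/64407515 ≈ -3.7669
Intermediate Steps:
b(p, x) = 4*p + 4*p*x (b(p, x) = 4*(x*p + p) = 4*(p*x + p) = 4*(p + p*x) = 4*p + 4*p*x)
o(S, z) = -4 + 4*S
F = 128 (F = ((-4 + 4*(-2)) + 68) + 72 = ((-4 - 8) + 68) + 72 = (-12 + 68) + 72 = 56 + 72 = 128)
g(Z) = 896*Z (g(Z) = 7*(128*Z) = 896*Z)
-7626/7663 + g(208)/b(82, -206) = -7626/7663 + (896*208)/((4*82*(1 - 206))) = -7626*1/7663 + 186368/((4*82*(-205))) = -7626/7663 + 186368/(-67240) = -7626/7663 + 186368*(-1/67240) = -7626/7663 - 23296/8405 = -242613778/64407515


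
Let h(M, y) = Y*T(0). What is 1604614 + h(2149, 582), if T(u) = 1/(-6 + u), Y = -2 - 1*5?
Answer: 9627691/6 ≈ 1.6046e+6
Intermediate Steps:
Y = -7 (Y = -2 - 5 = -7)
h(M, y) = 7/6 (h(M, y) = -7/(-6 + 0) = -7/(-6) = -7*(-1/6) = 7/6)
1604614 + h(2149, 582) = 1604614 + 7/6 = 9627691/6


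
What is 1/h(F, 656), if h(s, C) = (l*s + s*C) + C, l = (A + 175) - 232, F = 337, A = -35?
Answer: 1/190724 ≈ 5.2432e-6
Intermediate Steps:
l = -92 (l = (-35 + 175) - 232 = 140 - 232 = -92)
h(s, C) = C - 92*s + C*s (h(s, C) = (-92*s + s*C) + C = (-92*s + C*s) + C = C - 92*s + C*s)
1/h(F, 656) = 1/(656 - 92*337 + 656*337) = 1/(656 - 31004 + 221072) = 1/190724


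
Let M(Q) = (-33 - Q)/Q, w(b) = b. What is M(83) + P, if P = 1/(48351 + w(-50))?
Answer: -5602833/4008983 ≈ -1.3976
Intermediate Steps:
P = 1/48301 (P = 1/(48351 - 50) = 1/48301 ≈ 2.0704e-5)
M(Q) = (-33 - Q)/Q
M(83) + P = (-33 - 1*83)/83 + 1/48301 = (-33 - 83)/83 + 1/48301 = (1/83)*(-116) + 1/48301 = -116/83 + 1/48301 = -5602833/4008983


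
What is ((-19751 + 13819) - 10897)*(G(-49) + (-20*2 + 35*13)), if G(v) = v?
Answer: -6159414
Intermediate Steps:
((-19751 + 13819) - 10897)*(G(-49) + (-20*2 + 35*13)) = ((-19751 + 13819) - 10897)*(-49 + (-20*2 + 35*13)) = (-5932 - 10897)*(-49 + (-40 + 455)) = -16829*(-49 + 415) = -16829*366 = -6159414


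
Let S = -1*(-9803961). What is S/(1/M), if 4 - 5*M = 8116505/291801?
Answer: -22710225327087/486335 ≈ -4.6697e+7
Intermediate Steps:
S = 9803961
M = -6949301/1459005 (M = ⅘ - 1623301/291801 = -6949301/1459005 ≈ -4.7630)
S/(1/M) = 9803961/(1/(-6949301/1459005)) = 9803961/(-1459005/6949301) = 9803961*(-6949301/1459005) = -22710225327087/486335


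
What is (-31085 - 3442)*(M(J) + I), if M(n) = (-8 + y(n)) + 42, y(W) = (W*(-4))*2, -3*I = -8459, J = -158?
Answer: -142170677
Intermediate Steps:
I = 8459/3 (I = -⅓*(-8459) = 8459/3 ≈ 2819.7)
y(W) = -8*W (y(W) = -4*W*2 = -8*W)
M(n) = 34 - 8*n (M(n) = (-8 - 8*n) + 42 = 34 - 8*n)
(-31085 - 3442)*(M(J) + I) = (-31085 - 3442)*((34 - 8*(-158)) + 8459/3) = -34527*((34 + 1264) + 8459/3) = -34527*(1298 + 8459/3) = -34527*12353/3 = -142170677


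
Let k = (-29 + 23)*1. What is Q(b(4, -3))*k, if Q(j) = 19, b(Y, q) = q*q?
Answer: -114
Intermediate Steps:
b(Y, q) = q**2
k = -6 (k = -6*1 = -6)
Q(b(4, -3))*k = 19*(-6) = -114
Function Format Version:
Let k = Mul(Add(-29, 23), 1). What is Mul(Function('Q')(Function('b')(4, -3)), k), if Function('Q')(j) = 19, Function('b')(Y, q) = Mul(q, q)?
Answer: -114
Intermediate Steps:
Function('b')(Y, q) = Pow(q, 2)
k = -6 (k = Mul(-6, 1) = -6)
Mul(Function('Q')(Function('b')(4, -3)), k) = Mul(19, -6) = -114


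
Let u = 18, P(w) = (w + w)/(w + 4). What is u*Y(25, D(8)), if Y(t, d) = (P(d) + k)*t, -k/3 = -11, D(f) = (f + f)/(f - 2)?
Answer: 15210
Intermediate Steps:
D(f) = 2*f/(-2 + f) (D(f) = (2*f)/(-2 + f) = 2*f/(-2 + f))
P(w) = 2*w/(4 + w) (P(w) = (2*w)/(4 + w) = 2*w/(4 + w))
k = 33 (k = -3*(-11) = 33)
Y(t, d) = t*(33 + 2*d/(4 + d)) (Y(t, d) = (2*d/(4 + d) + 33)*t = (33 + 2*d/(4 + d))*t = t*(33 + 2*d/(4 + d)))
u*Y(25, D(8)) = 18*(25*(132 + 35*(2*8/(-2 + 8)))/(4 + 2*8/(-2 + 8))) = 18*(25*(132 + 35*(2*8/6))/(4 + 2*8/6)) = 18*(25*(132 + 35*(2*8*(1/6)))/(4 + 2*8*(1/6))) = 18*(25*(132 + 35*(8/3))/(4 + 8/3)) = 18*(25*(132 + 280/3)/(20/3)) = 18*(25*(3/20)*(676/3)) = 18*845 = 15210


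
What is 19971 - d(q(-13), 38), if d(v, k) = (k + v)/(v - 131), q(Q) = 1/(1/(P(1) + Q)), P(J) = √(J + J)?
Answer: 207041158/10367 + 169*√2/20734 ≈ 19971.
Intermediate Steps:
P(J) = √2*√J (P(J) = √(2*J) = √2*√J)
q(Q) = Q + √2 (q(Q) = 1/(1/(√2*√1 + Q)) = 1/(1/(√2*1 + Q)) = 1/(1/(√2 + Q)) = 1/(1/(Q + √2)) = Q + √2)
d(v, k) = (k + v)/(-131 + v)
19971 - d(q(-13), 38) = 19971 - (38 + (-13 + √2))/(-131 + (-13 + √2)) = 19971 - (25 + √2)/(-144 + √2)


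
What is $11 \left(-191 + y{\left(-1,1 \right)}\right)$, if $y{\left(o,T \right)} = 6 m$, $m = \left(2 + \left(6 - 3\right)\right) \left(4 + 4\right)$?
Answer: $539$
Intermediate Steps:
$m = 40$ ($m = \left(2 + \left(6 - 3\right)\right) 8 = \left(2 + 3\right) 8 = 5 \cdot 8 = 40$)
$y{\left(o,T \right)} = 240$ ($y{\left(o,T \right)} = 6 \cdot 40 = 240$)
$11 \left(-191 + y{\left(-1,1 \right)}\right) = 11 \left(-191 + 240\right) = 11 \cdot 49 = 539$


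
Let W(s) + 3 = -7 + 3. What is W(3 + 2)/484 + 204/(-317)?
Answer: -100955/153428 ≈ -0.65800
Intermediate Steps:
W(s) = -7 (W(s) = -3 + (-7 + 3) = -3 - 4 = -7)
W(3 + 2)/484 + 204/(-317) = -7/484 + 204/(-317) = -7*1/484 + 204*(-1/317) = -7/484 - 204/317 = -100955/153428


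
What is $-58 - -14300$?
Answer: $14242$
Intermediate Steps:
$-58 - -14300 = -58 + 14300 = 14242$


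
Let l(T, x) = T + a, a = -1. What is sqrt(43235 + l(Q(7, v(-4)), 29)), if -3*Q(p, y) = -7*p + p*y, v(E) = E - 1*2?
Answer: sqrt(389379)/3 ≈ 208.00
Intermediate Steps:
v(E) = -2 + E (v(E) = E - 2 = -2 + E)
Q(p, y) = 7*p/3 - p*y/3 (Q(p, y) = -(-7*p + p*y)/3 = 7*p/3 - p*y/3)
l(T, x) = -1 + T (l(T, x) = T - 1 = -1 + T)
sqrt(43235 + l(Q(7, v(-4)), 29)) = sqrt(43235 + (-1 + (1/3)*7*(7 - (-2 - 4)))) = sqrt(43235 + (-1 + (1/3)*7*(7 - 1*(-6)))) = sqrt(43235 + (-1 + (1/3)*7*(7 + 6))) = sqrt(43235 + (-1 + (1/3)*7*13)) = sqrt(43235 + (-1 + 91/3)) = sqrt(43235 + 88/3) = sqrt(129793/3) = sqrt(389379)/3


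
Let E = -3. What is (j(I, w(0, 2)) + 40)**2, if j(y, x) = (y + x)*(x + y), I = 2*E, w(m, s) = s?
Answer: 3136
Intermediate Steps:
I = -6 (I = 2*(-3) = -6)
j(y, x) = (x + y)**2 (j(y, x) = (x + y)*(x + y) = (x + y)**2)
(j(I, w(0, 2)) + 40)**2 = ((2 - 6)**2 + 40)**2 = ((-4)**2 + 40)**2 = (16 + 40)**2 = 56**2 = 3136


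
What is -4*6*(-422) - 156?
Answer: 9972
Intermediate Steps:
-4*6*(-422) - 156 = -24*(-422) - 156 = 10128 - 156 = 9972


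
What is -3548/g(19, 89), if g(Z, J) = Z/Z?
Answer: -3548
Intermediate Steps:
g(Z, J) = 1
-3548/g(19, 89) = -3548/1 = -3548*1 = -3548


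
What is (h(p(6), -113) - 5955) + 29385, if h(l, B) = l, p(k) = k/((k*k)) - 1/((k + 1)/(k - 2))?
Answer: 984043/42 ≈ 23430.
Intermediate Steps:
p(k) = 1/k - (-2 + k)/(1 + k) (p(k) = k/(k²) - 1/((1 + k)/(-2 + k)) = k/k² - 1/((1 + k)/(-2 + k)) = 1/k - (-2 + k)/(1 + k))
(h(p(6), -113) - 5955) + 29385 = ((1 - 1*6² + 3*6)/(6*(1 + 6)) - 5955) + 29385 = ((⅙)*(1 - 1*36 + 18)/7 - 5955) + 29385 = ((⅙)*(⅐)*(1 - 36 + 18) - 5955) + 29385 = ((⅙)*(⅐)*(-17) - 5955) + 29385 = (-17/42 - 5955) + 29385 = -250127/42 + 29385 = 984043/42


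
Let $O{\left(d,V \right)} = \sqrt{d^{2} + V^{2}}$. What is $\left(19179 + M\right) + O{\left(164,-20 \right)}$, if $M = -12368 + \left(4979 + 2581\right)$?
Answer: $14371 + 4 \sqrt{1706} \approx 14536.0$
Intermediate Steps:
$O{\left(d,V \right)} = \sqrt{V^{2} + d^{2}}$
$M = -4808$ ($M = -12368 + 7560 = -4808$)
$\left(19179 + M\right) + O{\left(164,-20 \right)} = \left(19179 - 4808\right) + \sqrt{\left(-20\right)^{2} + 164^{2}} = 14371 + \sqrt{400 + 26896} = 14371 + \sqrt{27296} = 14371 + 4 \sqrt{1706}$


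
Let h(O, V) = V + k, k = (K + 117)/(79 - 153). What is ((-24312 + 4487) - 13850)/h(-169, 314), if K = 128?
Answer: -2491950/22991 ≈ -108.39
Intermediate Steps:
k = -245/74 (k = (128 + 117)/(79 - 153) = 245/(-74) = 245*(-1/74) = -245/74 ≈ -3.3108)
h(O, V) = -245/74 + V (h(O, V) = V - 245/74 = -245/74 + V)
((-24312 + 4487) - 13850)/h(-169, 314) = ((-24312 + 4487) - 13850)/(-245/74 + 314) = (-19825 - 13850)/(22991/74) = -33675*74/22991 = -2491950/22991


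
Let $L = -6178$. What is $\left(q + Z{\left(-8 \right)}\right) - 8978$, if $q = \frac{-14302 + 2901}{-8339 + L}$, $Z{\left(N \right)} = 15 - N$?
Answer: $- \frac{129988334}{14517} \approx -8954.2$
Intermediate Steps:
$q = \frac{11401}{14517}$ ($q = \frac{-14302 + 2901}{-8339 - 6178} = - \frac{11401}{-14517} = \left(-11401\right) \left(- \frac{1}{14517}\right) = \frac{11401}{14517} \approx 0.78535$)
$\left(q + Z{\left(-8 \right)}\right) - 8978 = \left(\frac{11401}{14517} + \left(15 - -8\right)\right) - 8978 = \left(\frac{11401}{14517} + \left(15 + 8\right)\right) - 8978 = \left(\frac{11401}{14517} + 23\right) - 8978 = \frac{345292}{14517} - 8978 = - \frac{129988334}{14517}$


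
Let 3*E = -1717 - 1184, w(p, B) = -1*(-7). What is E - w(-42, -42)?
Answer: -974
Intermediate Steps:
w(p, B) = 7
E = -967 (E = (-1717 - 1184)/3 = (⅓)*(-2901) = -967)
E - w(-42, -42) = -967 - 1*7 = -967 - 7 = -974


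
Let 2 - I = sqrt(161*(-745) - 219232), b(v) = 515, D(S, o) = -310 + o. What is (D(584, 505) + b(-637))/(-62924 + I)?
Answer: -14891540/1319839087 + 710*I*sqrt(339177)/3959517261 ≈ -0.011283 + 0.00010443*I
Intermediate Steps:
I = 2 - I*sqrt(339177) (I = 2 - sqrt(161*(-745) - 219232) = 2 - sqrt(-119945 - 219232) = 2 - sqrt(-339177) = 2 - I*sqrt(339177) ≈ 2.0 - 582.39*I)
(D(584, 505) + b(-637))/(-62924 + I) = ((-310 + 505) + 515)/(-62924 + (2 - I*sqrt(339177))) = (195 + 515)/(-62922 - I*sqrt(339177)) = 710/(-62922 - I*sqrt(339177))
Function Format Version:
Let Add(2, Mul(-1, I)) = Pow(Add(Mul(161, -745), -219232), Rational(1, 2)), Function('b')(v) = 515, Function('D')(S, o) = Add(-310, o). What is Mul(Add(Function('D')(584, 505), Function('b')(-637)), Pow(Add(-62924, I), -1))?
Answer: Add(Rational(-14891540, 1319839087), Mul(Rational(710, 3959517261), I, Pow(339177, Rational(1, 2)))) ≈ Add(-0.011283, Mul(0.00010443, I))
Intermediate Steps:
I = Add(2, Mul(-1, I, Pow(339177, Rational(1, 2)))) (I = Add(2, Mul(-1, Pow(Add(Mul(161, -745), -219232), Rational(1, 2)))) = Add(2, Mul(-1, Pow(Add(-119945, -219232), Rational(1, 2)))) = Add(2, Mul(-1, Pow(-339177, Rational(1, 2)))) = Add(2, Mul(-1, Mul(I, Pow(339177, Rational(1, 2))))) = Add(2, Mul(-1, I, Pow(339177, Rational(1, 2)))) ≈ Add(2.0000, Mul(-582.39, I)))
Mul(Add(Function('D')(584, 505), Function('b')(-637)), Pow(Add(-62924, I), -1)) = Mul(Add(Add(-310, 505), 515), Pow(Add(-62924, Add(2, Mul(-1, I, Pow(339177, Rational(1, 2))))), -1)) = Mul(Add(195, 515), Pow(Add(-62922, Mul(-1, I, Pow(339177, Rational(1, 2)))), -1)) = Mul(710, Pow(Add(-62922, Mul(-1, I, Pow(339177, Rational(1, 2)))), -1))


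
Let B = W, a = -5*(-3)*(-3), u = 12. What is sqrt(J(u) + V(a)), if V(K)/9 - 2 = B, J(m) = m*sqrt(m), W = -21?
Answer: sqrt(-171 + 24*sqrt(3)) ≈ 11.377*I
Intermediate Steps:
a = -45 (a = 15*(-3) = -45)
J(m) = m**(3/2)
B = -21
V(K) = -171 (V(K) = 18 + 9*(-21) = 18 - 189 = -171)
sqrt(J(u) + V(a)) = sqrt(12**(3/2) - 171) = sqrt(24*sqrt(3) - 171) = sqrt(-171 + 24*sqrt(3))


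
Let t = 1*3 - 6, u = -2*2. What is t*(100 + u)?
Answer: -288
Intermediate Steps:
u = -4
t = -3 (t = 3 - 6 = -3)
t*(100 + u) = -3*(100 - 4) = -3*96 = -288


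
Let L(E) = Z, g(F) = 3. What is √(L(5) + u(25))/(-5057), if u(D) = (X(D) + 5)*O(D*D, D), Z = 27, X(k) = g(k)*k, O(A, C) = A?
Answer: -√50027/5057 ≈ -0.044229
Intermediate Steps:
X(k) = 3*k
L(E) = 27
u(D) = D²*(5 + 3*D) (u(D) = (3*D + 5)*(D*D) = (5 + 3*D)*D² = D²*(5 + 3*D))
√(L(5) + u(25))/(-5057) = √(27 + 25²*(5 + 3*25))/(-5057) = √(27 + 625*(5 + 75))*(-1/5057) = √(27 + 625*80)*(-1/5057) = √(27 + 50000)*(-1/5057) = √50027*(-1/5057) = -√50027/5057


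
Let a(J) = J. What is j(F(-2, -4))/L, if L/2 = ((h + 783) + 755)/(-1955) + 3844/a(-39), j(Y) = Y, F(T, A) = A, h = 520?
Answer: 76245/3797641 ≈ 0.020077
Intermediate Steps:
L = -15190564/76245 (L = 2*(((520 + 783) + 755)/(-1955) + 3844/(-39)) = 2*((1303 + 755)*(-1/1955) + 3844*(-1/39)) = 2*(2058*(-1/1955) - 3844/39) = 2*(-2058/1955 - 3844/39) = 2*(-7595282/76245) = -15190564/76245 ≈ -199.23)
j(F(-2, -4))/L = -4/(-15190564/76245) = -4*(-76245/15190564) = 76245/3797641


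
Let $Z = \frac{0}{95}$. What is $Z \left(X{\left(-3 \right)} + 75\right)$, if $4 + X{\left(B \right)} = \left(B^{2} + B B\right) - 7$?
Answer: $0$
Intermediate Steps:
$Z = 0$ ($Z = 0 \cdot \frac{1}{95} = 0$)
$X{\left(B \right)} = -11 + 2 B^{2}$ ($X{\left(B \right)} = -4 - \left(7 - B^{2} - B B\right) = -4 + \left(\left(B^{2} + B^{2}\right) - 7\right) = -4 + \left(2 B^{2} - 7\right) = -4 + \left(-7 + 2 B^{2}\right) = -11 + 2 B^{2}$)
$Z \left(X{\left(-3 \right)} + 75\right) = 0 \left(\left(-11 + 2 \left(-3\right)^{2}\right) + 75\right) = 0 \left(\left(-11 + 2 \cdot 9\right) + 75\right) = 0 \left(\left(-11 + 18\right) + 75\right) = 0 \left(7 + 75\right) = 0 \cdot 82 = 0$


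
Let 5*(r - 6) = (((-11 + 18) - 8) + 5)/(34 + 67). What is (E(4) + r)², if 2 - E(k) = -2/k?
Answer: 73839649/1020100 ≈ 72.385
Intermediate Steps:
E(k) = 2 + 2/k (E(k) = 2 - (-2)/k = 2 + 2/k)
r = 3034/505 (r = 6 + ((((-11 + 18) - 8) + 5)/(34 + 67))/5 = 6 + (((7 - 8) + 5)/101)/5 = 6 + ((-1 + 5)*(1/101))/5 = 6 + (4*(1/101))/5 = 6 + (⅕)*(4/101) = 6 + 4/505 = 3034/505 ≈ 6.0079)
(E(4) + r)² = ((2 + 2/4) + 3034/505)² = ((2 + 2*(¼)) + 3034/505)² = ((2 + ½) + 3034/505)² = (5/2 + 3034/505)² = (8593/1010)² = 73839649/1020100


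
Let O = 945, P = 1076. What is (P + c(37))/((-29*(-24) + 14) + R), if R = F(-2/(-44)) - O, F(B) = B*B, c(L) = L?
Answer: -179564/37913 ≈ -4.7362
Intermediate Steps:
F(B) = B²
R = -457379/484 (R = (-2/(-44))² - 1*945 = (-2*(-1/44))² - 945 = (1/22)² - 945 = 1/484 - 945 = -457379/484 ≈ -945.00)
(P + c(37))/((-29*(-24) + 14) + R) = (1076 + 37)/((-29*(-24) + 14) - 457379/484) = 1113/((696 + 14) - 457379/484) = 1113/(710 - 457379/484) = 1113/(-113739/484) = 1113*(-484/113739) = -179564/37913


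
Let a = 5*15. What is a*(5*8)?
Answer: 3000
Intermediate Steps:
a = 75
a*(5*8) = 75*(5*8) = 75*40 = 3000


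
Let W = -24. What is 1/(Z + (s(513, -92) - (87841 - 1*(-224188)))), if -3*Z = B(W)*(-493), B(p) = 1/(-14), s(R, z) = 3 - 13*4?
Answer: -42/13107769 ≈ -3.2042e-6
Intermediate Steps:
s(R, z) = -49 (s(R, z) = 3 - 52 = -49)
B(p) = -1/14
Z = -493/42 (Z = -(-1)*(-493)/42 = -1/3*493/14 = -493/42 ≈ -11.738)
1/(Z + (s(513, -92) - (87841 - 1*(-224188)))) = 1/(-493/42 + (-49 - (87841 - 1*(-224188)))) = 1/(-493/42 + (-49 - (87841 + 224188))) = 1/(-493/42 + (-49 - 1*312029)) = 1/(-493/42 + (-49 - 312029)) = 1/(-493/42 - 312078) = 1/(-13107769/42) = -42/13107769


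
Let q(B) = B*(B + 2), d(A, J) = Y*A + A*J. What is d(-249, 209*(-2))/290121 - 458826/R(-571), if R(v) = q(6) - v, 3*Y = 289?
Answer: -133065479141/179584899 ≈ -740.96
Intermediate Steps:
Y = 289/3 (Y = (1/3)*289 = 289/3 ≈ 96.333)
d(A, J) = 289*A/3 + A*J
q(B) = B*(2 + B)
R(v) = 48 - v (R(v) = 6*(2 + 6) - v = 6*8 - v = 48 - v)
d(-249, 209*(-2))/290121 - 458826/R(-571) = ((1/3)*(-249)*(289 + 3*(209*(-2))))/290121 - 458826/(48 - 1*(-571)) = ((1/3)*(-249)*(289 + 3*(-418)))*(1/290121) - 458826/(48 + 571) = ((1/3)*(-249)*(289 - 1254))*(1/290121) - 458826/619 = ((1/3)*(-249)*(-965))*(1/290121) - 458826*1/619 = 80095*(1/290121) - 458826/619 = 80095/290121 - 458826/619 = -133065479141/179584899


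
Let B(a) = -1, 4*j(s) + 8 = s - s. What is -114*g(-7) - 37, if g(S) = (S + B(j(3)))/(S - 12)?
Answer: -85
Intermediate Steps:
j(s) = -2 (j(s) = -2 + (s - s)/4 = -2 + (1/4)*0 = -2 + 0 = -2)
g(S) = (-1 + S)/(-12 + S) (g(S) = (S - 1)/(S - 12) = (-1 + S)/(-12 + S))
-114*g(-7) - 37 = -114*(-1 - 7)/(-12 - 7) - 37 = -114*(-8)/(-19) - 37 = -(-6)*(-8) - 37 = -114*8/19 - 37 = -48 - 37 = -85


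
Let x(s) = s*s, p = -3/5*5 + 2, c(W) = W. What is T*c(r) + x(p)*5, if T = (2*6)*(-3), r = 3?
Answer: -103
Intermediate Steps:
T = -36 (T = 12*(-3) = -36)
p = -1 (p = -3*⅕*5 + 2 = -⅗*5 + 2 = -3 + 2 = -1)
x(s) = s²
T*c(r) + x(p)*5 = -36*3 + (-1)²*5 = -108 + 1*5 = -108 + 5 = -103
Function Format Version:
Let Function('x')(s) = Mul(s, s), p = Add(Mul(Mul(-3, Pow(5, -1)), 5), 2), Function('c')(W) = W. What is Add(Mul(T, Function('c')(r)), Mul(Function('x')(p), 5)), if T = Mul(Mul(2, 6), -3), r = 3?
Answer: -103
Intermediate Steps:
T = -36 (T = Mul(12, -3) = -36)
p = -1 (p = Add(Mul(Mul(-3, Rational(1, 5)), 5), 2) = Add(Mul(Rational(-3, 5), 5), 2) = Add(-3, 2) = -1)
Function('x')(s) = Pow(s, 2)
Add(Mul(T, Function('c')(r)), Mul(Function('x')(p), 5)) = Add(Mul(-36, 3), Mul(Pow(-1, 2), 5)) = Add(-108, Mul(1, 5)) = Add(-108, 5) = -103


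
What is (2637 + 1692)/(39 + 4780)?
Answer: 4329/4819 ≈ 0.89832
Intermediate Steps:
(2637 + 1692)/(39 + 4780) = 4329/4819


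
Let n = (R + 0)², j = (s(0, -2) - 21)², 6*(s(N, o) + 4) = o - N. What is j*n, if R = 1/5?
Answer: 5776/225 ≈ 25.671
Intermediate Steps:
s(N, o) = -4 - N/6 + o/6 (s(N, o) = -4 + (o - N)/6 = -4 + (-N/6 + o/6) = -4 - N/6 + o/6)
R = ⅕ ≈ 0.20000
j = 5776/9 (j = ((-4 - ⅙*0 + (⅙)*(-2)) - 21)² = ((-4 + 0 - ⅓) - 21)² = (-13/3 - 21)² = (-76/3)² = 5776/9 ≈ 641.78)
n = 1/25 (n = (⅕ + 0)² = (⅕)² = 1/25 ≈ 0.040000)
j*n = (5776/9)*(1/25) = 5776/225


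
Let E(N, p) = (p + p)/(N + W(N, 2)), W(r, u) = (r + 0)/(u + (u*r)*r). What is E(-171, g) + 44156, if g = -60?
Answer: 29440553596/666729 ≈ 44157.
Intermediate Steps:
W(r, u) = r/(u + u*r²) (W(r, u) = r/(u + (r*u)*r) = r/(u + u*r²))
E(N, p) = 2*p/(N + N/(2*(1 + N²))) (E(N, p) = (p + p)/(N + N/(2*(1 + N²))) = (2*p)/(N + N*(½)/(1 + N²)) = (2*p)/(N + N/(2*(1 + N²))) = 2*p/(N + N/(2*(1 + N²))))
E(-171, g) + 44156 = 4*(-60)*(1 + (-171)²)/(-171*(3 + 2*(-171)²)) + 44156 = 4*(-60)*(-1/171)*(1 + 29241)/(3 + 2*29241) + 44156 = 4*(-60)*(-1/171)*29242/(3 + 58482) + 44156 = 4*(-60)*(-1/171)*29242/58485 + 44156 = 4*(-60)*(-1/171)*(1/58485)*29242 + 44156 = 467872/666729 + 44156 = 29440553596/666729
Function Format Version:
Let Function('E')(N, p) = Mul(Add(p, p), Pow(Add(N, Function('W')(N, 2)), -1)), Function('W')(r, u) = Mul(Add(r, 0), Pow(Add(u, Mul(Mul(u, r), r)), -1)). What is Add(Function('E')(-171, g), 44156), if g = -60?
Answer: Rational(29440553596, 666729) ≈ 44157.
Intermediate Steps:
Function('W')(r, u) = Mul(r, Pow(Add(u, Mul(u, Pow(r, 2))), -1)) (Function('W')(r, u) = Mul(r, Pow(Add(u, Mul(Mul(r, u), r)), -1)) = Mul(r, Pow(Add(u, Mul(u, Pow(r, 2))), -1)))
Function('E')(N, p) = Mul(2, p, Pow(Add(N, Mul(Rational(1, 2), N, Pow(Add(1, Pow(N, 2)), -1))), -1)) (Function('E')(N, p) = Mul(Add(p, p), Pow(Add(N, Mul(N, Pow(2, -1), Pow(Add(1, Pow(N, 2)), -1))), -1)) = Mul(Mul(2, p), Pow(Add(N, Mul(N, Rational(1, 2), Pow(Add(1, Pow(N, 2)), -1))), -1)) = Mul(Mul(2, p), Pow(Add(N, Mul(Rational(1, 2), N, Pow(Add(1, Pow(N, 2)), -1))), -1)) = Mul(2, p, Pow(Add(N, Mul(Rational(1, 2), N, Pow(Add(1, Pow(N, 2)), -1))), -1)))
Add(Function('E')(-171, g), 44156) = Add(Mul(4, -60, Pow(-171, -1), Pow(Add(3, Mul(2, Pow(-171, 2))), -1), Add(1, Pow(-171, 2))), 44156) = Add(Mul(4, -60, Rational(-1, 171), Pow(Add(3, Mul(2, 29241)), -1), Add(1, 29241)), 44156) = Add(Mul(4, -60, Rational(-1, 171), Pow(Add(3, 58482), -1), 29242), 44156) = Add(Mul(4, -60, Rational(-1, 171), Pow(58485, -1), 29242), 44156) = Add(Mul(4, -60, Rational(-1, 171), Rational(1, 58485), 29242), 44156) = Add(Rational(467872, 666729), 44156) = Rational(29440553596, 666729)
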